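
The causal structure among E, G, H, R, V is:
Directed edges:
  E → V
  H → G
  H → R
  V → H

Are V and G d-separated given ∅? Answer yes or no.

No — V and G are d-connected given ∅.

Bayes-Ball from V | ∅ reaches {E,G,H,R}.
G ∈ reach(V|∅) ⇒ V ⊥̸ G | ∅.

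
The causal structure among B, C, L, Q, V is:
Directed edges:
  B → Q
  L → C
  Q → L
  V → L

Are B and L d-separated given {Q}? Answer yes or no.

Bayes-Ball from B | {Q} reaches ∅.
L ∉ reach(B|{Q}) ⇒ B ⊥ L | {Q}.

Yes — B ⊥ L | {Q}.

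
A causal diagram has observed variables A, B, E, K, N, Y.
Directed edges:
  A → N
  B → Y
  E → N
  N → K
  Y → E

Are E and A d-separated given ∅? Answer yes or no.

Bayes-Ball from E | ∅ reaches {B,K,N,Y}.
A ∉ reach(E|∅) ⇒ E ⊥ A | ∅.

Yes — E ⊥ A | ∅.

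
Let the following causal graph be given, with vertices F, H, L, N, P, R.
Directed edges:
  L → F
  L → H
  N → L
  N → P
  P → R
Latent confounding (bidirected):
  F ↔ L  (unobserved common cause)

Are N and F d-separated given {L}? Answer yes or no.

No — N and F are d-connected given {L}.

Bayes-Ball from N | {L} reaches {F,P,R}.
F ∈ reach(N|{L}) ⇒ N ⊥̸ F | {L}.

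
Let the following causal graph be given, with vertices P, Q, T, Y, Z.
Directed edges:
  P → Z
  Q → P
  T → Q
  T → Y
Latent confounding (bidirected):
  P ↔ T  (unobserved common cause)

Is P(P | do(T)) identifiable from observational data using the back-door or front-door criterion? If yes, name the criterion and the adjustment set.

P(P|do(T)): frontdoor, adjust for {Q}.

desc(T)\{T}={P,Q,Y,Z}; candidates ⊆ {—}.
T↔P: latent back-door arc(s) into T.
size 0: {}; under {} T still reaches {P,Z} ∋ P.
T↔P cannot be blocked by any observed set — no back-door set.
{Q}: (i) intercepts every directed T→P path; (ii) no back-door T→{Q}; (iii) {T} blocks every back-door {Q}→P. Front-door holds.
P(P|do(T)) = Σ_{Q} P(Q|T) Σ_{T'} P(P|Q,T')P(T').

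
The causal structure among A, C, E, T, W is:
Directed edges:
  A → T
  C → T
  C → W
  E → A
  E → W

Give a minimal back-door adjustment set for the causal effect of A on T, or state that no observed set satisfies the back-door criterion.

desc(A)\{A}={T}; candidates ⊆ {C,E,W}.
∅: A⊥T given ∅ in G with A→· removed — back-door holds.

A→T: minimal back-door set ∅.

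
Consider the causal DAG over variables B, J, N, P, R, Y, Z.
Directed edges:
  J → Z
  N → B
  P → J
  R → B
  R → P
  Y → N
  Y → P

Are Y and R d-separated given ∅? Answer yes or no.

Bayes-Ball from Y | ∅ reaches {B,J,N,P,Z}.
R ∉ reach(Y|∅) ⇒ Y ⊥ R | ∅.

Yes — Y ⊥ R | ∅.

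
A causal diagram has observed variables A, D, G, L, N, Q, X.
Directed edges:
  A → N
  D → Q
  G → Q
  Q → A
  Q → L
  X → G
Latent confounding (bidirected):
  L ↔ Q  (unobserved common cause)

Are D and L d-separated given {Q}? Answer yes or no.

Bayes-Ball from D | {Q} reaches {G,L,X}.
L ∈ reach(D|{Q}) ⇒ D ⊥̸ L | {Q}.

No — D and L are d-connected given {Q}.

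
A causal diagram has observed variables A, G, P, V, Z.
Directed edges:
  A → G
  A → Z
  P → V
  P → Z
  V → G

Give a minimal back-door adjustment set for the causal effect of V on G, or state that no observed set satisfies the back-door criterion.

V→G: minimal back-door set ∅.

desc(V)\{V}={G}; candidates ⊆ {A,P,Z}.
∅: V⊥G given ∅ in G with V→· removed — back-door holds.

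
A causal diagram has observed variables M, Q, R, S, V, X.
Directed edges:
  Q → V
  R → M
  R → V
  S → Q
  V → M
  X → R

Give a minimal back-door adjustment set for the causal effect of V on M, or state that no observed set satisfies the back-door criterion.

desc(V)\{V}={M}; candidates ⊆ {Q,R,S,X}.
size 0: {}; under {} V still reaches {M,Q,R,S,X} ∋ M.
{R}: V⊥M given {R} in G with V→· removed — back-door holds.

V→M: minimal back-door set {R}.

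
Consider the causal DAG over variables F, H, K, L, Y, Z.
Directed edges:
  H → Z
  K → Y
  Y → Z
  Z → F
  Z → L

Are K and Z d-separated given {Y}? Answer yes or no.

Yes — K ⊥ Z | {Y}.

Bayes-Ball from K | {Y} reaches ∅.
Z ∉ reach(K|{Y}) ⇒ K ⊥ Z | {Y}.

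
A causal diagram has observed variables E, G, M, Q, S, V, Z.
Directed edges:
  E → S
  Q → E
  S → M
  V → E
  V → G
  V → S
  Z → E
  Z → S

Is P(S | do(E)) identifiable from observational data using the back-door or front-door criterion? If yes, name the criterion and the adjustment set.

desc(E)\{E}={M,S}; candidates ⊆ {G,Q,V,Z}.
size 0: {}; under {} E still reaches {G,M,Q,S,V,Z} ∋ S.
size 1: {G}, {Q}, {V} …(+1); under {G} E still reaches {M,Q,S,V,Z} ∋ S.
{V,Z}: E⊥S given {V,Z} in G with E→· removed — back-door holds.
P(S|do(E)) = Σ_{V,Z} P(S|E,V,Z)·P(V,Z).

P(S|do(E)): backdoor, adjust for {V, Z}.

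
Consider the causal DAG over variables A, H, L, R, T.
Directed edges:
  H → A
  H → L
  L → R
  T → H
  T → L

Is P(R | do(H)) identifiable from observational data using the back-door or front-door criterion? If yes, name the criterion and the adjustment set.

desc(H)\{H}={A,L,R}; candidates ⊆ {T}.
size 0: {}; under {} H still reaches {L,R,T} ∋ R.
{T}: H⊥R given {T} in G with H→· removed — back-door holds.
P(R|do(H)) = Σ_{T} P(R|H,T)·P(T).

P(R|do(H)): backdoor, adjust for {T}.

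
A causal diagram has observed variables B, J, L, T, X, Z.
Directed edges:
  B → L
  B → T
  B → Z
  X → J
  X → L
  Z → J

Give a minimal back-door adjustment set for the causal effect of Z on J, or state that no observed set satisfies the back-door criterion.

desc(Z)\{Z}={J}; candidates ⊆ {B,L,T,X}.
∅: Z⊥J given ∅ in G with Z→· removed — back-door holds.

Z→J: minimal back-door set ∅.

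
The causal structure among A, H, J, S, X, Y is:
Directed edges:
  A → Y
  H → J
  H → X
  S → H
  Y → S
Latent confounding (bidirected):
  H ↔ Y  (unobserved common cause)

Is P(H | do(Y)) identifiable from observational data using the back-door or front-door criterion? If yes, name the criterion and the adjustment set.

desc(Y)\{Y}={H,J,S,X}; candidates ⊆ {A}.
Y↔H: latent back-door arc(s) into Y.
size 0: {}; under {} Y still reaches {A,H,J,X} ∋ H.
size 1: {A}; under {A} Y still reaches {H,J,X} ∋ H.
Y↔H cannot be blocked by any observed set — no back-door set.
{S}: (i) intercepts every directed Y→H path; (ii) no back-door Y→{S}; (iii) {Y} blocks every back-door {S}→H. Front-door holds.
P(H|do(Y)) = Σ_{S} P(S|Y) Σ_{Y'} P(H|S,Y')P(Y').

P(H|do(Y)): frontdoor, adjust for {S}.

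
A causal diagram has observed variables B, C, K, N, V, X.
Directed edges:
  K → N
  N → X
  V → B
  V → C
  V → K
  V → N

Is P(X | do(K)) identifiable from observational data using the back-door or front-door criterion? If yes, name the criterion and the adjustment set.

P(X|do(K)): backdoor, adjust for {V}.

desc(K)\{K}={N,X}; candidates ⊆ {B,C,V}.
size 0: {}; under {} K still reaches {B,C,N,V,X} ∋ X.
{V}: K⊥X given {V} in G with K→· removed — back-door holds.
P(X|do(K)) = Σ_{V} P(X|K,V)·P(V).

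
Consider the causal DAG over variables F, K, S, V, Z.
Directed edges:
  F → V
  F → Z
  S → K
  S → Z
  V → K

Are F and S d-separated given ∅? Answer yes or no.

Yes — F ⊥ S | ∅.

Bayes-Ball from F | ∅ reaches {K,V,Z}.
S ∉ reach(F|∅) ⇒ F ⊥ S | ∅.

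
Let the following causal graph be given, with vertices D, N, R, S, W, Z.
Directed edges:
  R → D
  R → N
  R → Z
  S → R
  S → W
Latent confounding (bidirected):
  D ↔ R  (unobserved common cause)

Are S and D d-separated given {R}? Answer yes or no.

No — S and D are d-connected given {R}.

Bayes-Ball from S | {R} reaches {D,W}.
D ∈ reach(S|{R}) ⇒ S ⊥̸ D | {R}.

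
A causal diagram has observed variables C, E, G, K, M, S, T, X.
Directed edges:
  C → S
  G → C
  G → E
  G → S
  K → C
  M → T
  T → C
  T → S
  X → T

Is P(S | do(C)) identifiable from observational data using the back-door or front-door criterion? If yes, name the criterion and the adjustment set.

desc(C)\{C}={S}; candidates ⊆ {E,G,K,M,T,X}.
size 0: {}; under {} C still reaches {E,G,K,M,S,T,X} ∋ S.
size 1: {E}, {G}, {K} …(+3); under {E} C still reaches {G,K,M,S,T,X} ∋ S.
{G,T}: C⊥S given {G,T} in G with C→· removed — back-door holds.
P(S|do(C)) = Σ_{G,T} P(S|C,G,T)·P(G,T).

P(S|do(C)): backdoor, adjust for {G, T}.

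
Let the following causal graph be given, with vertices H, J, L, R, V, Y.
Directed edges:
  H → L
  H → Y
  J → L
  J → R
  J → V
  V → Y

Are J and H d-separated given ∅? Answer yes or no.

Bayes-Ball from J | ∅ reaches {L,R,V,Y}.
H ∉ reach(J|∅) ⇒ J ⊥ H | ∅.

Yes — J ⊥ H | ∅.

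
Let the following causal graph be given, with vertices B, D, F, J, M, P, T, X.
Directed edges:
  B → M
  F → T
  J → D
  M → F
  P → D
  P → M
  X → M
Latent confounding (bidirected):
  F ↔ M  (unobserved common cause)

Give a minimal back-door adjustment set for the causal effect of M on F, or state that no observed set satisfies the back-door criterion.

desc(M)\{M}={F,T}; candidates ⊆ {B,D,J,P,X}.
M↔F: latent back-door arc(s) into M.
size 0: {}; under {} M still reaches {B,D,F,P,T,X} ∋ F.
size 1: {B}, {D}, {J} …(+2); under {B} M still reaches {D,F,P,T,X} ∋ F.
size 2: {B,D}, {B,J}, {B,P} …(+7); under {B,D} M still reaches {F,J,P,T,X} ∋ F.
M↔F cannot be blocked by any observed set — no back-door set.

M→F: no observed back-door set.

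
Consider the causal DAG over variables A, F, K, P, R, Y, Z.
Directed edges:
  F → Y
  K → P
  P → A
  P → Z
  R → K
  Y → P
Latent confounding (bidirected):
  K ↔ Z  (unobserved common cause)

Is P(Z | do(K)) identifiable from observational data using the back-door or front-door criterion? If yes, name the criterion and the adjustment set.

desc(K)\{K}={A,P,Z}; candidates ⊆ {F,R,Y}.
K↔Z: latent back-door arc(s) into K.
size 0: {}; under {} K still reaches {R,Z} ∋ Z.
size 1: {F}, {R}, {Y}; under {F} K still reaches {R,Z} ∋ Z.
size 2: {F,R}, {F,Y}, {R,Y}; under {F,R} K still reaches {Z} ∋ Z.
K↔Z cannot be blocked by any observed set — no back-door set.
{P}: (i) intercepts every directed K→Z path; (ii) no back-door K→{P}; (iii) {K} blocks every back-door {P}→Z. Front-door holds.
P(Z|do(K)) = Σ_{P} P(P|K) Σ_{K'} P(Z|P,K')P(K').

P(Z|do(K)): frontdoor, adjust for {P}.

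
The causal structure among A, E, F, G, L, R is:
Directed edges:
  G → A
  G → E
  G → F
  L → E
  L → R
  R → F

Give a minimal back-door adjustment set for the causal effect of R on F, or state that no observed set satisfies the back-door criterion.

R→F: minimal back-door set ∅.

desc(R)\{R}={F}; candidates ⊆ {A,E,G,L}.
∅: R⊥F given ∅ in G with R→· removed — back-door holds.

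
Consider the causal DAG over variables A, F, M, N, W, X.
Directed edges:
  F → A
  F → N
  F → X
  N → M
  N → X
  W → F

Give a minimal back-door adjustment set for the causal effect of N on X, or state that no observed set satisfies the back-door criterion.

desc(N)\{N}={M,X}; candidates ⊆ {A,F,W}.
size 0: {}; under {} N still reaches {A,F,W,X} ∋ X.
{F}: N⊥X given {F} in G with N→· removed — back-door holds.

N→X: minimal back-door set {F}.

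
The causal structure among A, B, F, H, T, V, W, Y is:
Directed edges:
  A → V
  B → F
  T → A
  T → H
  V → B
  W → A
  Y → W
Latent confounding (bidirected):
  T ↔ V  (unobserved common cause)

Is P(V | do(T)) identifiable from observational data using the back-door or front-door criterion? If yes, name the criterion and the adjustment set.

desc(T)\{T}={A,B,F,H,V}; candidates ⊆ {W,Y}.
T↔V: latent back-door arc(s) into T.
size 0: {}; under {} T still reaches {B,F,V} ∋ V.
size 1: {W}, {Y}; under {W} T still reaches {B,F,V} ∋ V.
size 2: {W,Y}; under {W,Y} T still reaches {B,F,V} ∋ V.
T↔V cannot be blocked by any observed set — no back-door set.
{A}: (i) intercepts every directed T→V path; (ii) no back-door T→{A}; (iii) {T} blocks every back-door {A}→V. Front-door holds.
P(V|do(T)) = Σ_{A} P(A|T) Σ_{T'} P(V|A,T')P(T').

P(V|do(T)): frontdoor, adjust for {A}.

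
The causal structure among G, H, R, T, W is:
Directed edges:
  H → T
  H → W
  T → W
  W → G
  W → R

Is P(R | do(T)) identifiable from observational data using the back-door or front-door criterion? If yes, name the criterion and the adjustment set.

desc(T)\{T}={G,R,W}; candidates ⊆ {H}.
size 0: {}; under {} T still reaches {G,H,R,W} ∋ R.
{H}: T⊥R given {H} in G with T→· removed — back-door holds.
P(R|do(T)) = Σ_{H} P(R|T,H)·P(H).

P(R|do(T)): backdoor, adjust for {H}.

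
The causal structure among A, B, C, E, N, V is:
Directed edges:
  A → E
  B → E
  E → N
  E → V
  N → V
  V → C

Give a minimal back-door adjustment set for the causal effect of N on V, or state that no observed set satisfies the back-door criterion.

desc(N)\{N}={C,V}; candidates ⊆ {A,B,E}.
size 0: {}; under {} N still reaches {A,B,C,E,V} ∋ V.
{E}: N⊥V given {E} in G with N→· removed — back-door holds.

N→V: minimal back-door set {E}.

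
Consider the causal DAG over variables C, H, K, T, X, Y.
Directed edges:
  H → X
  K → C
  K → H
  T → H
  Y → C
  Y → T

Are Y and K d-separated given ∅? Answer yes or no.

Bayes-Ball from Y | ∅ reaches {C,H,T,X}.
K ∉ reach(Y|∅) ⇒ Y ⊥ K | ∅.

Yes — Y ⊥ K | ∅.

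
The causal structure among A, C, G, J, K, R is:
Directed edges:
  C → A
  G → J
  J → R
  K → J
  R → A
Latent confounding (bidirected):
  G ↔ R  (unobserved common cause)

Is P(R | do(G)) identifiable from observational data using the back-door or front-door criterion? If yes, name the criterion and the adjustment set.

P(R|do(G)): frontdoor, adjust for {J}.

desc(G)\{G}={A,J,R}; candidates ⊆ {C,K}.
G↔R: latent back-door arc(s) into G.
size 0: {}; under {} G still reaches {A,R} ∋ R.
size 1: {C}, {K}; under {C} G still reaches {A,R} ∋ R.
size 2: {C,K}; under {C,K} G still reaches {A,R} ∋ R.
G↔R cannot be blocked by any observed set — no back-door set.
{J}: (i) intercepts every directed G→R path; (ii) no back-door G→{J}; (iii) {G} blocks every back-door {J}→R. Front-door holds.
P(R|do(G)) = Σ_{J} P(J|G) Σ_{G'} P(R|J,G')P(G').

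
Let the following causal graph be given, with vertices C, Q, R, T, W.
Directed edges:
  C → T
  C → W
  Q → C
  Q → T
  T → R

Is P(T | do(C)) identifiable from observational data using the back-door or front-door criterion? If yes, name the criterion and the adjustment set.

desc(C)\{C}={R,T,W}; candidates ⊆ {Q}.
size 0: {}; under {} C still reaches {Q,R,T} ∋ T.
{Q}: C⊥T given {Q} in G with C→· removed — back-door holds.
P(T|do(C)) = Σ_{Q} P(T|C,Q)·P(Q).

P(T|do(C)): backdoor, adjust for {Q}.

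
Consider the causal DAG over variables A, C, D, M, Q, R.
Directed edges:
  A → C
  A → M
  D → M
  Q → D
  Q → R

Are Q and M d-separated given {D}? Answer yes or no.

Bayes-Ball from Q | {D} reaches {R}.
M ∉ reach(Q|{D}) ⇒ Q ⊥ M | {D}.

Yes — Q ⊥ M | {D}.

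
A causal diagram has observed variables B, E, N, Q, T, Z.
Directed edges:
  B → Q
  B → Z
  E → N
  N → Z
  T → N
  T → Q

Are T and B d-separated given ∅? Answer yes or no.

Yes — T ⊥ B | ∅.

Bayes-Ball from T | ∅ reaches {N,Q,Z}.
B ∉ reach(T|∅) ⇒ T ⊥ B | ∅.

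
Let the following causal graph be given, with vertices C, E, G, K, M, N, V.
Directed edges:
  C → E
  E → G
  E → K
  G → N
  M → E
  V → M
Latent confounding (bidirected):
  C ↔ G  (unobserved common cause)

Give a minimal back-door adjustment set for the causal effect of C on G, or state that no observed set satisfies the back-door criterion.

desc(C)\{C}={E,G,K,N}; candidates ⊆ {M,V}.
C↔G: latent back-door arc(s) into C.
size 0: {}; under {} C still reaches {G,N} ∋ G.
size 1: {M}, {V}; under {M} C still reaches {G,N} ∋ G.
size 2: {M,V}; under {M,V} C still reaches {G,N} ∋ G.
C↔G cannot be blocked by any observed set — no back-door set.

C→G: no observed back-door set.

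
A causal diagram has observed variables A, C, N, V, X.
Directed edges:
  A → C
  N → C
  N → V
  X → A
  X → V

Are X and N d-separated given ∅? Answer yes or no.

Bayes-Ball from X | ∅ reaches {A,C,V}.
N ∉ reach(X|∅) ⇒ X ⊥ N | ∅.

Yes — X ⊥ N | ∅.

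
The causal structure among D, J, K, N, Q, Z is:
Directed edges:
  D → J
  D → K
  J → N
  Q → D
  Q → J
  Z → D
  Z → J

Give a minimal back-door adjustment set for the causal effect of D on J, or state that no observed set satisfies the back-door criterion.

desc(D)\{D}={J,K,N}; candidates ⊆ {Q,Z}.
size 0: {}; under {} D still reaches {J,N,Q,Z} ∋ J.
size 1: {Q}, {Z}; under {Q} D still reaches {J,N,Z} ∋ J.
{Q,Z}: D⊥J given {Q,Z} in G with D→· removed — back-door holds.

D→J: minimal back-door set {Q, Z}.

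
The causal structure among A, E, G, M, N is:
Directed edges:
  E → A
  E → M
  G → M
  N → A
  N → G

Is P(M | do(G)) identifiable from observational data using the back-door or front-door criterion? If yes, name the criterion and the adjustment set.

desc(G)\{G}={M}; candidates ⊆ {A,E,N}.
∅: G⊥M given ∅ in G with G→· removed — back-door holds.
P(M|do(G)) = P(M|G) — no adjustment needed.

P(M|do(G)): backdoor, adjust for ∅.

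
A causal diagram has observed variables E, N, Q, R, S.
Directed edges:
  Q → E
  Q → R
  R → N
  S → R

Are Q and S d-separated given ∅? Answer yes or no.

Bayes-Ball from Q | ∅ reaches {E,N,R}.
S ∉ reach(Q|∅) ⇒ Q ⊥ S | ∅.

Yes — Q ⊥ S | ∅.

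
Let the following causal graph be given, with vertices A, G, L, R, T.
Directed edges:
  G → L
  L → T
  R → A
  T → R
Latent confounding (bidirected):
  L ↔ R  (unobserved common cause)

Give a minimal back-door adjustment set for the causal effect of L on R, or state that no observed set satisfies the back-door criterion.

L→R: no observed back-door set.

desc(L)\{L}={A,R,T}; candidates ⊆ {G}.
L↔R: latent back-door arc(s) into L.
size 0: {}; under {} L still reaches {A,G,R} ∋ R.
size 1: {G}; under {G} L still reaches {A,R} ∋ R.
L↔R cannot be blocked by any observed set — no back-door set.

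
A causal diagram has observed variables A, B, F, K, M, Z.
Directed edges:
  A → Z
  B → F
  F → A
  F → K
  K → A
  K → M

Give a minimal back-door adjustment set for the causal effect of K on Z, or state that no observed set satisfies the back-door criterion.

desc(K)\{K}={A,M,Z}; candidates ⊆ {B,F}.
size 0: {}; under {} K still reaches {A,B,F,Z} ∋ Z.
{F}: K⊥Z given {F} in G with K→· removed — back-door holds.

K→Z: minimal back-door set {F}.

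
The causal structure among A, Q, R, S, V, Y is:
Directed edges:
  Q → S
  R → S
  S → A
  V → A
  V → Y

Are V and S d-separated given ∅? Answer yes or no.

Yes — V ⊥ S | ∅.

Bayes-Ball from V | ∅ reaches {A,Y}.
S ∉ reach(V|∅) ⇒ V ⊥ S | ∅.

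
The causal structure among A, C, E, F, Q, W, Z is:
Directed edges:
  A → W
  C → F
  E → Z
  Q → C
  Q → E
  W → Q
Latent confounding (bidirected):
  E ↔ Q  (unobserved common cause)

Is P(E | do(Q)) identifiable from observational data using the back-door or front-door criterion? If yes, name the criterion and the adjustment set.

desc(Q)\{Q}={C,E,F,Z}; candidates ⊆ {A,W}.
Q↔E: latent back-door arc(s) into Q.
size 0: {}; under {} Q still reaches {A,E,W,Z} ∋ E.
size 1: {A}, {W}; under {A} Q still reaches {E,W,Z} ∋ E.
size 2: {A,W}; under {A,W} Q still reaches {E,Z} ∋ E.
Q↔E cannot be blocked by any observed set — no back-door set.
No mediator lies on a directed Q→…→E path.
Neither criterion identifies P(E|do(Q)) in this graph.

P(E|do(Q)): not identifiable (no BD/FD set).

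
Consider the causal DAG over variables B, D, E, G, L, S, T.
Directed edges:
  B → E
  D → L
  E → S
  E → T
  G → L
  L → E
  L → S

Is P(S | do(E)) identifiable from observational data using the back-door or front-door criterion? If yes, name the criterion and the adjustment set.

P(S|do(E)): backdoor, adjust for {L}.

desc(E)\{E}={S,T}; candidates ⊆ {B,D,G,L}.
size 0: {}; under {} E still reaches {B,D,G,L,S} ∋ S.
{L}: E⊥S given {L} in G with E→· removed — back-door holds.
P(S|do(E)) = Σ_{L} P(S|E,L)·P(L).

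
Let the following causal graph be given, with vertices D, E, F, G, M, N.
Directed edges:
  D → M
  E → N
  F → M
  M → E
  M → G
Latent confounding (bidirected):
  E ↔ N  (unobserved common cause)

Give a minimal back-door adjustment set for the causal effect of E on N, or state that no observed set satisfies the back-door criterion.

desc(E)\{E}={N}; candidates ⊆ {D,F,G,M}.
E↔N: latent back-door arc(s) into E.
size 0: {}; under {} E still reaches {D,F,G,M,N} ∋ N.
size 1: {D}, {F}, {G} …(+1); under {D} E still reaches {F,G,M,N} ∋ N.
size 2: {D,F}, {D,G}, {D,M} …(+3); under {D,F} E still reaches {G,M,N} ∋ N.
E↔N cannot be blocked by any observed set — no back-door set.

E→N: no observed back-door set.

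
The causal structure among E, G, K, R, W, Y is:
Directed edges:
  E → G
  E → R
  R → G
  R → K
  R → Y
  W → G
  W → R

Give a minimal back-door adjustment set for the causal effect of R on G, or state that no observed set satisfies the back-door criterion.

R→G: minimal back-door set {E, W}.

desc(R)\{R}={G,K,Y}; candidates ⊆ {E,W}.
size 0: {}; under {} R still reaches {E,G,W} ∋ G.
size 1: {E}, {W}; under {E} R still reaches {G,W} ∋ G.
{E,W}: R⊥G given {E,W} in G with R→· removed — back-door holds.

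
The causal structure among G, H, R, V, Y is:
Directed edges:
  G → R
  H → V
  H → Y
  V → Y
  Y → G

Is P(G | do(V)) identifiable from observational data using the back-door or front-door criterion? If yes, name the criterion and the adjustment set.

desc(V)\{V}={G,R,Y}; candidates ⊆ {H}.
size 0: {}; under {} V still reaches {G,H,R,Y} ∋ G.
{H}: V⊥G given {H} in G with V→· removed — back-door holds.
P(G|do(V)) = Σ_{H} P(G|V,H)·P(H).

P(G|do(V)): backdoor, adjust for {H}.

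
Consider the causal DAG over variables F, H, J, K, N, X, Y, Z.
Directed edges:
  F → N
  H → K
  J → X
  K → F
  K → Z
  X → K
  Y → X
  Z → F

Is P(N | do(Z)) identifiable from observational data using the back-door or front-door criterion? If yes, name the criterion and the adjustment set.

P(N|do(Z)): backdoor, adjust for {K}.

desc(Z)\{Z}={F,N}; candidates ⊆ {H,J,K,X,Y}.
size 0: {}; under {} Z still reaches {F,H,J,K,N,X,Y} ∋ N.
{K}: Z⊥N given {K} in G with Z→· removed — back-door holds.
P(N|do(Z)) = Σ_{K} P(N|Z,K)·P(K).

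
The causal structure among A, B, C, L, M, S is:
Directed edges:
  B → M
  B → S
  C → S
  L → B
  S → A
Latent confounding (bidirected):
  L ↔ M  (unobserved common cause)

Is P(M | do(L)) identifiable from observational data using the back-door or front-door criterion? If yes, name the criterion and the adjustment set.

P(M|do(L)): frontdoor, adjust for {B}.

desc(L)\{L}={A,B,M,S}; candidates ⊆ {C}.
L↔M: latent back-door arc(s) into L.
size 0: {}; under {} L still reaches {M} ∋ M.
size 1: {C}; under {C} L still reaches {M} ∋ M.
L↔M cannot be blocked by any observed set — no back-door set.
{B}: (i) intercepts every directed L→M path; (ii) no back-door L→{B}; (iii) {L} blocks every back-door {B}→M. Front-door holds.
P(M|do(L)) = Σ_{B} P(B|L) Σ_{L'} P(M|B,L')P(L').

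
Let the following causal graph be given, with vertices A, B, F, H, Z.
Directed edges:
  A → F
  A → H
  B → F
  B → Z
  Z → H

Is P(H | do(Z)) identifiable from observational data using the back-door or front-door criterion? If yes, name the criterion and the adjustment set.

P(H|do(Z)): backdoor, adjust for ∅.

desc(Z)\{Z}={H}; candidates ⊆ {A,B,F}.
∅: Z⊥H given ∅ in G with Z→· removed — back-door holds.
P(H|do(Z)) = P(H|Z) — no adjustment needed.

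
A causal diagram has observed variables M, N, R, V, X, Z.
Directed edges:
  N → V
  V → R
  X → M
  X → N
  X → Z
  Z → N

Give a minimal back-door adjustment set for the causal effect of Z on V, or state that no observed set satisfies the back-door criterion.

Z→V: minimal back-door set {X}.

desc(Z)\{Z}={N,R,V}; candidates ⊆ {M,X}.
size 0: {}; under {} Z still reaches {M,N,R,V,X} ∋ V.
{X}: Z⊥V given {X} in G with Z→· removed — back-door holds.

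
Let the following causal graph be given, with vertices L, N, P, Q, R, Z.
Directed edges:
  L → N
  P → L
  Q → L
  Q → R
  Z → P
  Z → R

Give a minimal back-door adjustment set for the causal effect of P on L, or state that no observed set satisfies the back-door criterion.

P→L: minimal back-door set ∅.

desc(P)\{P}={L,N}; candidates ⊆ {Q,R,Z}.
∅: P⊥L given ∅ in G with P→· removed — back-door holds.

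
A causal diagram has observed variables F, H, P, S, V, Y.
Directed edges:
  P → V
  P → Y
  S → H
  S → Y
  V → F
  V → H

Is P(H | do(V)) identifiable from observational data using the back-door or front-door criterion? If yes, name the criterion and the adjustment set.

P(H|do(V)): backdoor, adjust for ∅.

desc(V)\{V}={F,H}; candidates ⊆ {P,S,Y}.
∅: V⊥H given ∅ in G with V→· removed — back-door holds.
P(H|do(V)) = P(H|V) — no adjustment needed.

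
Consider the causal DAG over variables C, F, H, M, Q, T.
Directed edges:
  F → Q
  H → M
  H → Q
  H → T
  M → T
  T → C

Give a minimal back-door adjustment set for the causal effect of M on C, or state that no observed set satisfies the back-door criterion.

desc(M)\{M}={C,T}; candidates ⊆ {F,H,Q}.
size 0: {}; under {} M still reaches {C,H,Q,T} ∋ C.
{H}: M⊥C given {H} in G with M→· removed — back-door holds.

M→C: minimal back-door set {H}.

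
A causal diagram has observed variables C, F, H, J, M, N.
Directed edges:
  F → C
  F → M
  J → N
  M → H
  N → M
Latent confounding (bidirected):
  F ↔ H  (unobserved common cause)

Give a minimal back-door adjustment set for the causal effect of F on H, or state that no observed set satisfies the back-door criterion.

F→H: no observed back-door set.

desc(F)\{F}={C,H,M}; candidates ⊆ {J,N}.
F↔H: latent back-door arc(s) into F.
size 0: {}; under {} F still reaches {H} ∋ H.
size 1: {J}, {N}; under {J} F still reaches {H} ∋ H.
size 2: {J,N}; under {J,N} F still reaches {H} ∋ H.
F↔H cannot be blocked by any observed set — no back-door set.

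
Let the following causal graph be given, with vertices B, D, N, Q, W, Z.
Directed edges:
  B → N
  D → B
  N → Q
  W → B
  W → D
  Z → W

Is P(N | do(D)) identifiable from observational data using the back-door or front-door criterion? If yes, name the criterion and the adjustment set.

P(N|do(D)): backdoor, adjust for {W}.

desc(D)\{D}={B,N,Q}; candidates ⊆ {W,Z}.
size 0: {}; under {} D still reaches {B,N,Q,W,Z} ∋ N.
{W}: D⊥N given {W} in G with D→· removed — back-door holds.
P(N|do(D)) = Σ_{W} P(N|D,W)·P(W).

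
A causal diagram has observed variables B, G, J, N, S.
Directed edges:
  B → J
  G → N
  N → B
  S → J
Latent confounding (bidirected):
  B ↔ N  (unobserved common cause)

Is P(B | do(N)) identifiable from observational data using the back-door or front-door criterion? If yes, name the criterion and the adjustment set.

P(B|do(N)): not identifiable (no BD/FD set).

desc(N)\{N}={B,J}; candidates ⊆ {G,S}.
N↔B: latent back-door arc(s) into N.
size 0: {}; under {} N still reaches {B,G,J} ∋ B.
size 1: {G}, {S}; under {G} N still reaches {B,J} ∋ B.
size 2: {G,S}; under {G,S} N still reaches {B,J} ∋ B.
N↔B cannot be blocked by any observed set — no back-door set.
No mediator lies on a directed N→…→B path.
Neither criterion identifies P(B|do(N)) in this graph.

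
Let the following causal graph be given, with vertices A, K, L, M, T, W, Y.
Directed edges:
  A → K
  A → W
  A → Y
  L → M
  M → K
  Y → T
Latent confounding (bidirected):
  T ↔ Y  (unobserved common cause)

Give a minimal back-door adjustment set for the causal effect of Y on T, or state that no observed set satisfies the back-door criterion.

Y→T: no observed back-door set.

desc(Y)\{Y}={T}; candidates ⊆ {A,K,L,M,W}.
Y↔T: latent back-door arc(s) into Y.
size 0: {}; under {} Y still reaches {A,K,T,W} ∋ T.
size 1: {A}, {K}, {L} …(+2); under {A} Y still reaches {T} ∋ T.
size 2: {A,K}, {A,L}, {A,M} …(+7); under {A,K} Y still reaches {T} ∋ T.
Y↔T cannot be blocked by any observed set — no back-door set.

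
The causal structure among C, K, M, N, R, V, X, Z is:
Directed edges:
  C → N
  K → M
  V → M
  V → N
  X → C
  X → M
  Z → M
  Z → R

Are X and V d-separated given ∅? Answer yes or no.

Yes — X ⊥ V | ∅.

Bayes-Ball from X | ∅ reaches {C,M,N}.
V ∉ reach(X|∅) ⇒ X ⊥ V | ∅.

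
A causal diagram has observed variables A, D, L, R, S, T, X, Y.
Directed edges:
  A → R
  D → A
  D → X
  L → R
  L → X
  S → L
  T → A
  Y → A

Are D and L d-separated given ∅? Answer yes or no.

Bayes-Ball from D | ∅ reaches {A,R,X}.
L ∉ reach(D|∅) ⇒ D ⊥ L | ∅.

Yes — D ⊥ L | ∅.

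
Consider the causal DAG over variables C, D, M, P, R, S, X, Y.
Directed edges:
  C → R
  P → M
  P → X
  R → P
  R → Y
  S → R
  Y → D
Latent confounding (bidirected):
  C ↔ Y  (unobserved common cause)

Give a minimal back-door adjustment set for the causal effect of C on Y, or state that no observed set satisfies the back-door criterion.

C→Y: no observed back-door set.

desc(C)\{C}={D,M,P,R,X,Y}; candidates ⊆ {S}.
C↔Y: latent back-door arc(s) into C.
size 0: {}; under {} C still reaches {D,Y} ∋ Y.
size 1: {S}; under {S} C still reaches {D,Y} ∋ Y.
C↔Y cannot be blocked by any observed set — no back-door set.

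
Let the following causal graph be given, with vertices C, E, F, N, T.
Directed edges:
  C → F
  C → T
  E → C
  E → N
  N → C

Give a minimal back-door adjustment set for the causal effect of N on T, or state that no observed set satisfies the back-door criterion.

desc(N)\{N}={C,F,T}; candidates ⊆ {E}.
size 0: {}; under {} N still reaches {C,E,F,T} ∋ T.
{E}: N⊥T given {E} in G with N→· removed — back-door holds.

N→T: minimal back-door set {E}.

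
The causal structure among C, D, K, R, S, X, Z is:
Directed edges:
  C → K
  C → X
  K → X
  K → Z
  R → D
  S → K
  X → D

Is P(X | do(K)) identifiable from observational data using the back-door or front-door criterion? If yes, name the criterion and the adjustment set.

desc(K)\{K}={D,X,Z}; candidates ⊆ {C,R,S}.
size 0: {}; under {} K still reaches {C,D,S,X} ∋ X.
{C}: K⊥X given {C} in G with K→· removed — back-door holds.
P(X|do(K)) = Σ_{C} P(X|K,C)·P(C).

P(X|do(K)): backdoor, adjust for {C}.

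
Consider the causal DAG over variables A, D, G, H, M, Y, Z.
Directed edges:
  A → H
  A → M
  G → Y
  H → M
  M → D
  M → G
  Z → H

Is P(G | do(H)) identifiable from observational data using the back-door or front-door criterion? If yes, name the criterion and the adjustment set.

P(G|do(H)): backdoor, adjust for {A}.

desc(H)\{H}={D,G,M,Y}; candidates ⊆ {A,Z}.
size 0: {}; under {} H still reaches {A,D,G,M,Y,Z} ∋ G.
{A}: H⊥G given {A} in G with H→· removed — back-door holds.
P(G|do(H)) = Σ_{A} P(G|H,A)·P(A).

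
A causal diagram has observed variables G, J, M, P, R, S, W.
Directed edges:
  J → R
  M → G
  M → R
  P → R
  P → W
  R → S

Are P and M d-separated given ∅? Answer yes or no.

Yes — P ⊥ M | ∅.

Bayes-Ball from P | ∅ reaches {R,S,W}.
M ∉ reach(P|∅) ⇒ P ⊥ M | ∅.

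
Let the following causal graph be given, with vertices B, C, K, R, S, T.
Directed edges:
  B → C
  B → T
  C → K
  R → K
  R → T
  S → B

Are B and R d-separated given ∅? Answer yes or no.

Bayes-Ball from B | ∅ reaches {C,K,S,T}.
R ∉ reach(B|∅) ⇒ B ⊥ R | ∅.

Yes — B ⊥ R | ∅.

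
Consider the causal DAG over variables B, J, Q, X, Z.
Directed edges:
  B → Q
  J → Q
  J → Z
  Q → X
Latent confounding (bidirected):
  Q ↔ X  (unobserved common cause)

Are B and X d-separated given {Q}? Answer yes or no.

Bayes-Ball from B | {Q} reaches {J,X,Z}.
X ∈ reach(B|{Q}) ⇒ B ⊥̸ X | {Q}.

No — B and X are d-connected given {Q}.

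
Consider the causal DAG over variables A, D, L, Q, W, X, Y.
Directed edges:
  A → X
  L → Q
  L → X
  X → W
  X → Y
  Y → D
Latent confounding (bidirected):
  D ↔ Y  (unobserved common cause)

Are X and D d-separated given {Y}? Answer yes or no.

No — X and D are d-connected given {Y}.

Bayes-Ball from X | {Y} reaches {A,D,L,Q,W}.
D ∈ reach(X|{Y}) ⇒ X ⊥̸ D | {Y}.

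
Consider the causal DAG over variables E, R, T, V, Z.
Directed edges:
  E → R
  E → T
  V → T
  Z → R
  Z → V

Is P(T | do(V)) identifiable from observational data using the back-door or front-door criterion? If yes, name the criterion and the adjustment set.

P(T|do(V)): backdoor, adjust for ∅.

desc(V)\{V}={T}; candidates ⊆ {E,R,Z}.
∅: V⊥T given ∅ in G with V→· removed — back-door holds.
P(T|do(V)) = P(T|V) — no adjustment needed.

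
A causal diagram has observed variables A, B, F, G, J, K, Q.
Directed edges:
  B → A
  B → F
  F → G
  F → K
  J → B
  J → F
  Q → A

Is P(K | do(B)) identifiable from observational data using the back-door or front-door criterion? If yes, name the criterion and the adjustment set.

P(K|do(B)): backdoor, adjust for {J}.

desc(B)\{B}={A,F,G,K}; candidates ⊆ {J,Q}.
size 0: {}; under {} B still reaches {F,G,J,K} ∋ K.
{J}: B⊥K given {J} in G with B→· removed — back-door holds.
P(K|do(B)) = Σ_{J} P(K|B,J)·P(J).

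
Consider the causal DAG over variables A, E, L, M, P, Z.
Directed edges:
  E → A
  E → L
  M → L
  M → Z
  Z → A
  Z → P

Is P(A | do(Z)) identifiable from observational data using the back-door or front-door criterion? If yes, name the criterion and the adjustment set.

desc(Z)\{Z}={A,P}; candidates ⊆ {E,L,M}.
∅: Z⊥A given ∅ in G with Z→· removed — back-door holds.
P(A|do(Z)) = P(A|Z) — no adjustment needed.

P(A|do(Z)): backdoor, adjust for ∅.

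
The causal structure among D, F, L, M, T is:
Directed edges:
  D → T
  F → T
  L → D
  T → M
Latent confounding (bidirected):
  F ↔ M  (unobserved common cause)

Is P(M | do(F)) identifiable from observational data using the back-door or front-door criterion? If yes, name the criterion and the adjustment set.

P(M|do(F)): frontdoor, adjust for {T}.

desc(F)\{F}={M,T}; candidates ⊆ {D,L}.
F↔M: latent back-door arc(s) into F.
size 0: {}; under {} F still reaches {M} ∋ M.
size 1: {D}, {L}; under {D} F still reaches {M} ∋ M.
size 2: {D,L}; under {D,L} F still reaches {M} ∋ M.
F↔M cannot be blocked by any observed set — no back-door set.
{T}: (i) intercepts every directed F→M path; (ii) no back-door F→{T}; (iii) {F} blocks every back-door {T}→M. Front-door holds.
P(M|do(F)) = Σ_{T} P(T|F) Σ_{F'} P(M|T,F')P(F').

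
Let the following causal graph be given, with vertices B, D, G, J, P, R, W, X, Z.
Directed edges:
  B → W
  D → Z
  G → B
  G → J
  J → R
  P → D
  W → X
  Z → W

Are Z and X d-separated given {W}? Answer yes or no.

Bayes-Ball from Z | {W} reaches {B,D,G,J,P,R}.
X ∉ reach(Z|{W}) ⇒ Z ⊥ X | {W}.

Yes — Z ⊥ X | {W}.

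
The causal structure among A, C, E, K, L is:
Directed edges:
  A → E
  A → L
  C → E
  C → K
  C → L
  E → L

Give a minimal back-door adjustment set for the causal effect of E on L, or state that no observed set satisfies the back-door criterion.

E→L: minimal back-door set {A, C}.

desc(E)\{E}={L}; candidates ⊆ {A,C,K}.
size 0: {}; under {} E still reaches {A,C,K,L} ∋ L.
size 1: {A}, {C}, {K}; under {A} E still reaches {C,K,L} ∋ L.
{A,C}: E⊥L given {A,C} in G with E→· removed — back-door holds.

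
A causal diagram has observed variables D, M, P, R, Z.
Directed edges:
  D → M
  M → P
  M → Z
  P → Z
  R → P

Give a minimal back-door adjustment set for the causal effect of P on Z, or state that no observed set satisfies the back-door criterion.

P→Z: minimal back-door set {M}.

desc(P)\{P}={Z}; candidates ⊆ {D,M,R}.
size 0: {}; under {} P still reaches {D,M,R,Z} ∋ Z.
{M}: P⊥Z given {M} in G with P→· removed — back-door holds.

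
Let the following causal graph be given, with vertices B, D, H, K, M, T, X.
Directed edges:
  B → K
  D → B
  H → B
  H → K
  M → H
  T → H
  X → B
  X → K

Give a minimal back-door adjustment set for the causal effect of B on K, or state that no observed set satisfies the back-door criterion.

desc(B)\{B}={K}; candidates ⊆ {D,H,M,T,X}.
size 0: {}; under {} B still reaches {D,H,K,M,T,X} ∋ K.
size 1: {D}, {H}, {M} …(+2); under {D} B still reaches {H,K,M,T,X} ∋ K.
{H,X}: B⊥K given {H,X} in G with B→· removed — back-door holds.

B→K: minimal back-door set {H, X}.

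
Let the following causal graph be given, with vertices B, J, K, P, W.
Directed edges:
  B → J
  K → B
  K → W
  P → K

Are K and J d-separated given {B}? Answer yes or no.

Yes — K ⊥ J | {B}.

Bayes-Ball from K | {B} reaches {P,W}.
J ∉ reach(K|{B}) ⇒ K ⊥ J | {B}.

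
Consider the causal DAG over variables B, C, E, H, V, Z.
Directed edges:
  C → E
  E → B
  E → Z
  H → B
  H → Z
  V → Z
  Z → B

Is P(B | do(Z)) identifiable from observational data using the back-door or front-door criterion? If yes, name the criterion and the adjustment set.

desc(Z)\{Z}={B}; candidates ⊆ {C,E,H,V}.
size 0: {}; under {} Z still reaches {B,C,E,H,V} ∋ B.
size 1: {C}, {E}, {H} …(+1); under {C} Z still reaches {B,E,H,V} ∋ B.
{E,H}: Z⊥B given {E,H} in G with Z→· removed — back-door holds.
P(B|do(Z)) = Σ_{E,H} P(B|Z,E,H)·P(E,H).

P(B|do(Z)): backdoor, adjust for {E, H}.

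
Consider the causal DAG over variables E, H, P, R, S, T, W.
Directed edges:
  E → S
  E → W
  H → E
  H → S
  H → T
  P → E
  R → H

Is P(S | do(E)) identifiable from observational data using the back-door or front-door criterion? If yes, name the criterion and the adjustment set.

P(S|do(E)): backdoor, adjust for {H}.

desc(E)\{E}={S,W}; candidates ⊆ {H,P,R,T}.
size 0: {}; under {} E still reaches {H,P,R,S,T} ∋ S.
{H}: E⊥S given {H} in G with E→· removed — back-door holds.
P(S|do(E)) = Σ_{H} P(S|E,H)·P(H).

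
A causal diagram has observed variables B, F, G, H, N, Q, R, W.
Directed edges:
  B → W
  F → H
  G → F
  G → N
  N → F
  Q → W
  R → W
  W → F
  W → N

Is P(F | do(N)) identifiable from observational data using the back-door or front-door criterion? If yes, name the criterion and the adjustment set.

desc(N)\{N}={F,H}; candidates ⊆ {B,G,Q,R,W}.
size 0: {}; under {} N still reaches {B,F,G,H,Q,R,W} ∋ F.
size 1: {B}, {G}, {Q} …(+2); under {B} N still reaches {F,G,H,Q,R,W} ∋ F.
{G,W}: N⊥F given {G,W} in G with N→· removed — back-door holds.
P(F|do(N)) = Σ_{G,W} P(F|N,G,W)·P(G,W).

P(F|do(N)): backdoor, adjust for {G, W}.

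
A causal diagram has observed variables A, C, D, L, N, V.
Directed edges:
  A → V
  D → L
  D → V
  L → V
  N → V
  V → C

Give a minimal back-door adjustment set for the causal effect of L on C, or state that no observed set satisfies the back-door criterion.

L→C: minimal back-door set {D}.

desc(L)\{L}={C,V}; candidates ⊆ {A,D,N}.
size 0: {}; under {} L still reaches {C,D,V} ∋ C.
{D}: L⊥C given {D} in G with L→· removed — back-door holds.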